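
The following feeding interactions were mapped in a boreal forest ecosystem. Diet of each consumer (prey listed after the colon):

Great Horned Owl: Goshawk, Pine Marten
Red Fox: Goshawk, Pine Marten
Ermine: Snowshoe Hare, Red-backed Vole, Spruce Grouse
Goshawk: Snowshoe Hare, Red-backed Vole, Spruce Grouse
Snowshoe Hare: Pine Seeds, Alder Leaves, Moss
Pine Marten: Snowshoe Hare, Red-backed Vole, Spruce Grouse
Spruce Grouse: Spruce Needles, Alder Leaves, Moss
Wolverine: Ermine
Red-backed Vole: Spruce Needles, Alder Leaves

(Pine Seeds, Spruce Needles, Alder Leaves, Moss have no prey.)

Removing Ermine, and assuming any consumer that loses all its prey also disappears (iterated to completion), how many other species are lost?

1

Remove Ermine.
Round 1: Wolverine (all prey gone) → extinct.
No further losses. Total secondary extinctions: 1.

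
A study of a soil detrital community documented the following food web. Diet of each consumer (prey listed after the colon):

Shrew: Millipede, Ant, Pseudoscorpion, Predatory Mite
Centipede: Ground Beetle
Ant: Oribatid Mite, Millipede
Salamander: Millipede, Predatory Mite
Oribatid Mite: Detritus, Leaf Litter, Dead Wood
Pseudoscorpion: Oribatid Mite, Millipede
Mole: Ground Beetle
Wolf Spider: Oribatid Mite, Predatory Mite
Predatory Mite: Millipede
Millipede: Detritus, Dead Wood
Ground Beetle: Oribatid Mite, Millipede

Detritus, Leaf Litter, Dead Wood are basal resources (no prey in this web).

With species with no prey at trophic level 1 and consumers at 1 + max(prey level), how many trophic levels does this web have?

4

Basal resources (level 1): Detritus, Leaf Litter, Dead Wood.
Detritus → Millipede → Predatory Mite → Shrew gives Shrew level 4.
No species has a prey at level 4, so no species reaches level 5.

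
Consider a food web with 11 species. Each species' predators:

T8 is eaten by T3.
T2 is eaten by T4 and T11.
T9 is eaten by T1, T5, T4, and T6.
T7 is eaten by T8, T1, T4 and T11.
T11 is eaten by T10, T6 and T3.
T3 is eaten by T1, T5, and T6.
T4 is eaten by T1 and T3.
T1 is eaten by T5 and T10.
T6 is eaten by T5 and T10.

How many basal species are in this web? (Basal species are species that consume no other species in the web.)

Basal species (no prey listed): T2, T9, T7.
Count: 3.

3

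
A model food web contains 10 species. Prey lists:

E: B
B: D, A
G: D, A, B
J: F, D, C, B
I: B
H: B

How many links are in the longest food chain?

2 links

One longest chain: D → B → E.
It has 3 species and 2 links.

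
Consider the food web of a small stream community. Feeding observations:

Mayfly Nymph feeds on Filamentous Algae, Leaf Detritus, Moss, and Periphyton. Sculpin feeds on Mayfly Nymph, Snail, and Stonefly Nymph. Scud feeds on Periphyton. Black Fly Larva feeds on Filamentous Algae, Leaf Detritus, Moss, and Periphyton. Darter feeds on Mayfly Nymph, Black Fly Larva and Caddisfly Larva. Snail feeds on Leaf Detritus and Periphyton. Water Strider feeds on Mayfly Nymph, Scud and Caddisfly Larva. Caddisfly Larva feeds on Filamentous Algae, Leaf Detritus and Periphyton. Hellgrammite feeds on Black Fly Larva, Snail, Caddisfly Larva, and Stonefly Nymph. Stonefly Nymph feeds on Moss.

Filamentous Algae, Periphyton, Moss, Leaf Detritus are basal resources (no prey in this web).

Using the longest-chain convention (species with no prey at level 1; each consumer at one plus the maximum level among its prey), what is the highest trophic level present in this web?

Basal resources (level 1): Filamentous Algae, Periphyton, Moss, Leaf Detritus.
Periphyton → Snail → Hellgrammite gives Hellgrammite level 3.
No species has a prey at level 3, so no species reaches level 4.

3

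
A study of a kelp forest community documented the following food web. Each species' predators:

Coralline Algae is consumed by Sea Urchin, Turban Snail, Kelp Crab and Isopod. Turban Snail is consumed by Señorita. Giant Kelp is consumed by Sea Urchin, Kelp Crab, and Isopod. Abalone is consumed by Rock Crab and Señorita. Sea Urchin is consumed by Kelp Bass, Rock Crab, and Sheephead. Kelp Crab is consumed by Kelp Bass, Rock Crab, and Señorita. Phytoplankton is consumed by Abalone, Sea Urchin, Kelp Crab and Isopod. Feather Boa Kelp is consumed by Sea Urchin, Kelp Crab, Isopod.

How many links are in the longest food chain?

One longest chain: Feather Boa Kelp → Sea Urchin → Sheephead.
It has 3 species and 2 links.

2 links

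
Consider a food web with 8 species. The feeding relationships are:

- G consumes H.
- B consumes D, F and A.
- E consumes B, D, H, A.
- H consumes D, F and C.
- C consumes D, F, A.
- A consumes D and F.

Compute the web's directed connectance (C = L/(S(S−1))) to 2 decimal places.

The web has S = 8 species and L = 16 feeding links.
C = L / (S(S−1)) = 16 / 56 = 0.2857 ≈ 0.29.

C = 0.29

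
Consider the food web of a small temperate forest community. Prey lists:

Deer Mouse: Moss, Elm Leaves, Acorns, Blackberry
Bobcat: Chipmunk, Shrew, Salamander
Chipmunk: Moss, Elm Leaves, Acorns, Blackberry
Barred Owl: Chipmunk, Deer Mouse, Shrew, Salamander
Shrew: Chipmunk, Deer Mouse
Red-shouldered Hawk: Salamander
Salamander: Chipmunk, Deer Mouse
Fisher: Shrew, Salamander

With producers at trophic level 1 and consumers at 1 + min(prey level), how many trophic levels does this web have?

4

Producers (level 1): Moss, Elm Leaves, Acorns, Blackberry.
Following each consumer down to its lowest-level prey: Moss → Chipmunk → Shrew → Fisher (levels 1 through 4).
All prey of Fisher (Shrew 3, Salamander 3) are at level 3 or above, so Fisher is at level 1 + 3 = 4.
Every consumer has at least one prey at level 3 or below, so none exceeds level 4.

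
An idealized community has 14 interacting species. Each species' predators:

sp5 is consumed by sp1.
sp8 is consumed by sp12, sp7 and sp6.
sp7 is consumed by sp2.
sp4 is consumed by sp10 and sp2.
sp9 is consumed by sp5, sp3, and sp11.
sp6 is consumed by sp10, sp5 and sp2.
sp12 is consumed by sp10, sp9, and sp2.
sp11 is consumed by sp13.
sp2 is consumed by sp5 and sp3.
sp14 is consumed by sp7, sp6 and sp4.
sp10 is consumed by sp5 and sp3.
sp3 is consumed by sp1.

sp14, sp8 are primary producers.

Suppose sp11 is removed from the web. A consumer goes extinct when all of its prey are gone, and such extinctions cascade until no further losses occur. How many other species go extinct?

Remove sp11.
Round 1: sp13 (all prey gone) → extinct.
No further losses. Total secondary extinctions: 1.

1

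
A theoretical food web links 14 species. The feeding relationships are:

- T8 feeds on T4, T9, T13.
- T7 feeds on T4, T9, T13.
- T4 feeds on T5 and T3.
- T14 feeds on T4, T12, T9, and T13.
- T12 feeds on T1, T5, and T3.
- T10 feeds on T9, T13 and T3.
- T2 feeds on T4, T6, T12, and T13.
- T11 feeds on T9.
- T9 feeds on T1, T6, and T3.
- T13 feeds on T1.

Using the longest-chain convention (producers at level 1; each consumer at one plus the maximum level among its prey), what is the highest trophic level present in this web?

3

Producers (level 1): T6, T1, T3, T5.
T3 → T4 → T8 gives T8 level 3.
No species has a prey at level 3, so no species reaches level 4.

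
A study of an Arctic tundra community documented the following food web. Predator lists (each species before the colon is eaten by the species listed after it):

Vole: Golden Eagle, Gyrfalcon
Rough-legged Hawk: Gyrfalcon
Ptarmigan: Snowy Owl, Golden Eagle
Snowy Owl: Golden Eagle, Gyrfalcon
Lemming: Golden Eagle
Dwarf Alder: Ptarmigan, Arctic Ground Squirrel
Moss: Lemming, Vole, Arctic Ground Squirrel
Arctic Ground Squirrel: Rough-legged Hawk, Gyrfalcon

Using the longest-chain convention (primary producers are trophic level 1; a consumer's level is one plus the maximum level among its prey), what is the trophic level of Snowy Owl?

Dwarf Alder is a producer → level 1.
Ptarmigan eats Dwarf Alder → level 2.
Snowy Owl eats Ptarmigan → level 3.

Trophic level 3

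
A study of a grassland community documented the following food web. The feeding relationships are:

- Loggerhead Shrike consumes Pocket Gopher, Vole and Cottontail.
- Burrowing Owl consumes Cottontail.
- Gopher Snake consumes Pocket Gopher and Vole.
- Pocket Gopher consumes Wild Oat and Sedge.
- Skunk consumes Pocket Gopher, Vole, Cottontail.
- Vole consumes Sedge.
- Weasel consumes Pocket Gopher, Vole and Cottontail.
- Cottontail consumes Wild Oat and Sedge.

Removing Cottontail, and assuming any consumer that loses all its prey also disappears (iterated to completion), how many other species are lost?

1

Remove Cottontail.
Round 1: Burrowing Owl (all prey gone) → extinct.
No further losses. Total secondary extinctions: 1.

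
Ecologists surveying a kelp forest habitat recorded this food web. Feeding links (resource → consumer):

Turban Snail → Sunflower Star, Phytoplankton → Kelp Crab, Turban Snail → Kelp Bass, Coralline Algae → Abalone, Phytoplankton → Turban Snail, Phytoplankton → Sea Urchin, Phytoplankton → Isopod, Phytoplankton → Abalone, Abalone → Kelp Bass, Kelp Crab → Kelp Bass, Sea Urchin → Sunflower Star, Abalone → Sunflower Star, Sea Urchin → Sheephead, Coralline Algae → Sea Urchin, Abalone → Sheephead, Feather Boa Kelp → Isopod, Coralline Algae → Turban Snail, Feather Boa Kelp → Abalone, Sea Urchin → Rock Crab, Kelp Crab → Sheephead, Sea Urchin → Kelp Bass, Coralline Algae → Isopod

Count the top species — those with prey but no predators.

Top species (has prey, but nothing eats it): Isopod, Rock Crab, Sunflower Star, Sheephead, Kelp Bass.
Count: 5.

5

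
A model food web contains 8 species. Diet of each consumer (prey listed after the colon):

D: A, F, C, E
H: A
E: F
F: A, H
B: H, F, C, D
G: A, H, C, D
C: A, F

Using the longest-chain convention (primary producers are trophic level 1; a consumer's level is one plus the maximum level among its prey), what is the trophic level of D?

A is a producer → level 1.
H eats A → level 2.
F eats H (level 2); other prey at levels: A 1 → level 3.
C eats F (level 3); other prey at levels: A 1 → level 4.
D eats C (level 4); other prey at levels: A 1, F 3, E 4 → level 5.

Trophic level 5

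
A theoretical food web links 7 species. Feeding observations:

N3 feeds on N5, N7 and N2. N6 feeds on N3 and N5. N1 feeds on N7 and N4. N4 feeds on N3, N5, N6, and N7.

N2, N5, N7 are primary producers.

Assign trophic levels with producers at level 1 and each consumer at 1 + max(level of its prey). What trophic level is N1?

Trophic level 5

N2 is a producer → level 1.
N3 eats N2 (level 1); other prey at levels: N5 1, N7 1 → level 2.
N6 eats N3 (level 2); other prey at levels: N5 1 → level 3.
N4 eats N6 (level 3); other prey at levels: N5 1, N7 1, N3 2 → level 4.
N1 eats N4 (level 4); other prey at levels: N7 1 → level 5.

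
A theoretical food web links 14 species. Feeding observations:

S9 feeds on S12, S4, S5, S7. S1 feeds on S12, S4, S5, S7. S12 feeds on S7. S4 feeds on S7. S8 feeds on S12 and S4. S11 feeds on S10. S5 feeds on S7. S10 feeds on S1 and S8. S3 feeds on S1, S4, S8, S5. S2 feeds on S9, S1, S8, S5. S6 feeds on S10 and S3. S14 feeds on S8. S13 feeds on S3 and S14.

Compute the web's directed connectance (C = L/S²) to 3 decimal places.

C = 0.148

The web has S = 14 species and L = 29 feeding links.
C = L / S² = 29 / 196 = 0.1480 ≈ 0.148.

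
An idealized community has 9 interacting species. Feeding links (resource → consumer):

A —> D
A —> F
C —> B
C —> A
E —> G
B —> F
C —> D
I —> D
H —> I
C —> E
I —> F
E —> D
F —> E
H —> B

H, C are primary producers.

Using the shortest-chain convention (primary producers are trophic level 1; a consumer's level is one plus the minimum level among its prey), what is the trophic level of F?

Trophic level 3

H is a producer → level 1.
I eats H → level 2.
F eats I → level 3.
No prey of F is below level 2, so 3 is the minimum.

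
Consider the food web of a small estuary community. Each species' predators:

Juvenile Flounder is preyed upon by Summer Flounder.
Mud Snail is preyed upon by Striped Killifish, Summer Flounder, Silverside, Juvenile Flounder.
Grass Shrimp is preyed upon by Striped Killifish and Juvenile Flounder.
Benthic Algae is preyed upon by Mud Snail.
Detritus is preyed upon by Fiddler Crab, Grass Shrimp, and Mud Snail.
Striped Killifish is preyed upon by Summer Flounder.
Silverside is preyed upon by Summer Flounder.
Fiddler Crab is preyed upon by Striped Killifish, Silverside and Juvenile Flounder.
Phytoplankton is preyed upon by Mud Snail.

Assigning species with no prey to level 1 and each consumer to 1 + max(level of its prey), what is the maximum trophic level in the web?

Basal resources (level 1): Detritus, Benthic Algae, Phytoplankton.
Detritus → Mud Snail → Juvenile Flounder → Summer Flounder gives Summer Flounder level 4.
No species has a prey at level 4, so no species reaches level 5.

4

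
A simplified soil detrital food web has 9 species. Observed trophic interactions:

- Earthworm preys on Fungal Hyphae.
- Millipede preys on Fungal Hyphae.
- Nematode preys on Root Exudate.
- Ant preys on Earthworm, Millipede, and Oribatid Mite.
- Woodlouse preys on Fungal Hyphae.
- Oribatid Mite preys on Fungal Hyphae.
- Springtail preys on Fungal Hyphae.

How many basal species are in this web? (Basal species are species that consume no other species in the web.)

Basal species (no prey listed): Root Exudate, Fungal Hyphae.
Count: 2.

2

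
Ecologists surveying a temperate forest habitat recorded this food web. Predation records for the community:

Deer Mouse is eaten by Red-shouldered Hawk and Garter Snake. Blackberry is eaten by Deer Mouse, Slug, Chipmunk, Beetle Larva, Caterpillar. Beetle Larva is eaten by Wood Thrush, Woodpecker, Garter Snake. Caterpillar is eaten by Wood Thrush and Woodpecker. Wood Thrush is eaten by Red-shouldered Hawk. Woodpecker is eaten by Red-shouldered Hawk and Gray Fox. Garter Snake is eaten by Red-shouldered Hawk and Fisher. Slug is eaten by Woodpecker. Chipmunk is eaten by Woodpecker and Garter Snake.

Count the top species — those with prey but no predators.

Top species (has prey, but nothing eats it): Gray Fox, Red-shouldered Hawk, Fisher.
Count: 3.

3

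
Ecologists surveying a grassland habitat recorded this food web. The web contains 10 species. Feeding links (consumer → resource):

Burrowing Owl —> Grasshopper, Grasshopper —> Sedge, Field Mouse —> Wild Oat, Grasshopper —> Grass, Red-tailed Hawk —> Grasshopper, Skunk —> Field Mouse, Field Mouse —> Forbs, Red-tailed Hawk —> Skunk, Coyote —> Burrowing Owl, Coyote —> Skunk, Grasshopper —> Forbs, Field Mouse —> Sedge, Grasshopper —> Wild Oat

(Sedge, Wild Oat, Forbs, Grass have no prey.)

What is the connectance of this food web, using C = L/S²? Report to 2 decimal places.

The web has S = 10 species and L = 13 feeding links.
C = L / S² = 13 / 100 = 0.1300 ≈ 0.13.

C = 0.13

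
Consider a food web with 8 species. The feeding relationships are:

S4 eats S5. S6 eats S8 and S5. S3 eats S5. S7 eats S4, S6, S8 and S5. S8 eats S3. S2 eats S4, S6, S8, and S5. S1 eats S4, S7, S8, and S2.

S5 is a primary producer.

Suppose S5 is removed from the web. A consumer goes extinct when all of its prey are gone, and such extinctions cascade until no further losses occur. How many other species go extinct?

7

Remove S5.
Round 1: S4 (all prey gone), S3 (all prey gone) → extinct.
Round 2: S8 (all prey gone) → extinct.
Round 3: S6 (all prey gone) → extinct.
Round 4: S2 (all prey gone), S7 (all prey gone) → extinct.
Round 5: S1 (all prey gone) → extinct.
No further losses. Total secondary extinctions: 7.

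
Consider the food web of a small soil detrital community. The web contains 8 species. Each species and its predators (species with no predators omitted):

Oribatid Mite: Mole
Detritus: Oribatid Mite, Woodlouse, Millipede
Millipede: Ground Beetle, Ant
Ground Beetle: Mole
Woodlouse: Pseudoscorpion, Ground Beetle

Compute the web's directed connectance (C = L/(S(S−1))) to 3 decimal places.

C = 0.161

The web has S = 8 species and L = 9 feeding links.
C = L / (S(S−1)) = 9 / 56 = 0.1607 ≈ 0.161.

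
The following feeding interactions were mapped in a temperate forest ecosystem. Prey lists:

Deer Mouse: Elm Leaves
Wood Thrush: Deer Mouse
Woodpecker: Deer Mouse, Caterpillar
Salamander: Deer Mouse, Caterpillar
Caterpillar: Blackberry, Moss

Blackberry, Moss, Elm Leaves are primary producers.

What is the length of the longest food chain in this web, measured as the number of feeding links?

2 links

One longest chain: Elm Leaves → Deer Mouse → Salamander.
It has 3 species and 2 links.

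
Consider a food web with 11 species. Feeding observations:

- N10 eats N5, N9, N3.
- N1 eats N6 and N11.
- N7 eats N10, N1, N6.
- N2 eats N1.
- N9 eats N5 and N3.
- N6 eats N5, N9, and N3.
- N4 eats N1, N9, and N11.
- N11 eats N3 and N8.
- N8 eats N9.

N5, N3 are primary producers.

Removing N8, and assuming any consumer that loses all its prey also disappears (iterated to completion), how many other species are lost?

Remove N8.
Every predator of it retains at least one other prey: N11 still has N3.
No consumer loses all prey, so no secondary extinctions occur.

0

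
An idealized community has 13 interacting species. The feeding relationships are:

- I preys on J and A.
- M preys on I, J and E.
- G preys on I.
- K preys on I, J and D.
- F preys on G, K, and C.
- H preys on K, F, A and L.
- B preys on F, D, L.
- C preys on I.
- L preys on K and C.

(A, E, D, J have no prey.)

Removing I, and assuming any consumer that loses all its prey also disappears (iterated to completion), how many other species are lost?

2

Remove I.
Round 1: G (all prey gone), C (all prey gone) → extinct.
No further losses. Total secondary extinctions: 2.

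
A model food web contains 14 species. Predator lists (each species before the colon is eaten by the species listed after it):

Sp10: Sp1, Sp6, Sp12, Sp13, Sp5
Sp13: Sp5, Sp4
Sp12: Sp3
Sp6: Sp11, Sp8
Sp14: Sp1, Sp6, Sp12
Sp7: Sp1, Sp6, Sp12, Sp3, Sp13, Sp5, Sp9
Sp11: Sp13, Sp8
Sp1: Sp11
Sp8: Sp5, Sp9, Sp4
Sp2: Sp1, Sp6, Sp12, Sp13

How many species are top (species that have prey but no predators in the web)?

4

Top species (has prey, but nothing eats it): Sp3, Sp5, Sp9, Sp4.
Count: 4.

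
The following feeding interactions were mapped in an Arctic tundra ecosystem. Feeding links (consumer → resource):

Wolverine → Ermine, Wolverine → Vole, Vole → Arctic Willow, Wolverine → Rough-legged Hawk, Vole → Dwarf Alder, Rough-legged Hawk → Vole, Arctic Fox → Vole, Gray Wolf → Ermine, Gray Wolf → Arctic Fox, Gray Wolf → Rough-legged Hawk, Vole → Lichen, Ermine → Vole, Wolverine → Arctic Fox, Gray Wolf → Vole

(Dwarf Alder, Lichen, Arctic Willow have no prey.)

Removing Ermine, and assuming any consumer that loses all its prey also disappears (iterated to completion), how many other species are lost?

0

Remove Ermine.
Every predator of it retains at least one other prey: Wolverine still has Vole, Arctic Fox, Rough-legged Hawk; Gray Wolf still has Vole, Arctic Fox, Rough-legged Hawk.
No consumer loses all prey, so no secondary extinctions occur.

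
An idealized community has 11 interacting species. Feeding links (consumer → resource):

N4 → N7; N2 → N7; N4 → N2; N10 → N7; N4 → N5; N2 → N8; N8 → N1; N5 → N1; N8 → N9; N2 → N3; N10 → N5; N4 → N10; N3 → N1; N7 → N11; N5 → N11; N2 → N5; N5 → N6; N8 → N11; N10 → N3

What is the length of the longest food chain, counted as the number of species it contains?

4 species

One longest chain: N11 → N7 → N2 → N4.
It has 4 species and 3 links.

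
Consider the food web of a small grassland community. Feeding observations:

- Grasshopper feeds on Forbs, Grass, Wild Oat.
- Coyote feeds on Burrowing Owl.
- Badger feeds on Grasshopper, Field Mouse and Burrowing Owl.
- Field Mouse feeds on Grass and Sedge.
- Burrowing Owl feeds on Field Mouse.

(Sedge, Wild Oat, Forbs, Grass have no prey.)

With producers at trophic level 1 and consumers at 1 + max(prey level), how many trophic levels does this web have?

Producers (level 1): Sedge, Wild Oat, Forbs, Grass.
Sedge → Field Mouse → Burrowing Owl → Badger gives Badger level 4.
No species has a prey at level 4, so no species reaches level 5.

4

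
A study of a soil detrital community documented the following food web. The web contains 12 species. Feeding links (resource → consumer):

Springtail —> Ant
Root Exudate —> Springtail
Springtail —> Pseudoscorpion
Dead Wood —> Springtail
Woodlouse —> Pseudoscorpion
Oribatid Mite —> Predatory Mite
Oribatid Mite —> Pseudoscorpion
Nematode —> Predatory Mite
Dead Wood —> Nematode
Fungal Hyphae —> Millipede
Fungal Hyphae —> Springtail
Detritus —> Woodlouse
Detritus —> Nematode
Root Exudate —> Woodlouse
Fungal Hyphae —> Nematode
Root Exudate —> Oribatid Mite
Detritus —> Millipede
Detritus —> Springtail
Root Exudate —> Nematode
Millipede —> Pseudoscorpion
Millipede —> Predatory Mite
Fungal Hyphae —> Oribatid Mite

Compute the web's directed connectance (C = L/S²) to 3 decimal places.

The web has S = 12 species and L = 22 feeding links.
C = L / S² = 22 / 144 = 0.1528 ≈ 0.153.

C = 0.153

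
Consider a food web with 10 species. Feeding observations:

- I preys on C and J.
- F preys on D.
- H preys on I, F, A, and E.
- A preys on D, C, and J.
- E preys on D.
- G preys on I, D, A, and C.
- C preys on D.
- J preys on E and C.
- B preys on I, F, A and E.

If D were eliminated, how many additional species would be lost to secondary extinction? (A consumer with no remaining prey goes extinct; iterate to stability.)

Remove D.
Round 1: F (all prey gone), C (all prey gone), E (all prey gone) → extinct.
Round 2: J (all prey gone) → extinct.
Round 3: A (all prey gone), I (all prey gone) → extinct.
Round 4: H (all prey gone), G (all prey gone), B (all prey gone) → extinct.
No further losses. Total secondary extinctions: 9.

9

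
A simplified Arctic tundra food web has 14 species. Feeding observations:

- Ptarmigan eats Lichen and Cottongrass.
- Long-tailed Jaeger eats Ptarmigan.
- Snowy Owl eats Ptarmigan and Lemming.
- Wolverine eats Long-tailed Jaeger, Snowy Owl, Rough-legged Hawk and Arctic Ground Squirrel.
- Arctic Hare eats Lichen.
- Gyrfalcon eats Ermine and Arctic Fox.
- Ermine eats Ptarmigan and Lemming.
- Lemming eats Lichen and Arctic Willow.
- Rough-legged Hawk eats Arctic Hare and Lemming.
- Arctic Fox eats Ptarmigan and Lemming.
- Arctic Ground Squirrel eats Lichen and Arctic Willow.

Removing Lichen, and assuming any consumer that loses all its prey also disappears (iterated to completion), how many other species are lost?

Remove Lichen.
Round 1: Arctic Hare (all prey gone) → extinct.
No further losses. Total secondary extinctions: 1.

1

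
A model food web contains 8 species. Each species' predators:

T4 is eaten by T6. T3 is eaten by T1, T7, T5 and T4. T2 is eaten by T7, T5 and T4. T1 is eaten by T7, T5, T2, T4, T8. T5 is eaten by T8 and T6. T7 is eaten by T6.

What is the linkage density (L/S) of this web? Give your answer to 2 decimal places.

L/S = 2.00

There are L = 16 links among S = 8 species.
L/S = 16/8 = 2.0000 ≈ 2.00.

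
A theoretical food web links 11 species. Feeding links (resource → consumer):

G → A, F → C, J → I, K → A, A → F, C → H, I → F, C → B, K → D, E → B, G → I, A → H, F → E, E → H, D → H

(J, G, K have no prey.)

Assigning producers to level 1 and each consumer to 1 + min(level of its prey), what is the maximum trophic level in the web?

5

Producers (level 1): J, G, K.
Following each consumer down to its lowest-level prey: G → A → F → E → B (levels 1 through 5).
All prey of B (E 4, C 4) are at level 4 or above, so B is at level 1 + 4 = 5.
Every consumer has at least one prey at level 4 or below, so none exceeds level 5.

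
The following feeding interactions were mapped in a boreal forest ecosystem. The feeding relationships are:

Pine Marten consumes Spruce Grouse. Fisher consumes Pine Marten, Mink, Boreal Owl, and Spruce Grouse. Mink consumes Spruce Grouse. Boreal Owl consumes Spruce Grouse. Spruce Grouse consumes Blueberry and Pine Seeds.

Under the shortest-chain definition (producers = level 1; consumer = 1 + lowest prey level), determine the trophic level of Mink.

Pine Seeds is a producer → level 1.
Spruce Grouse eats Pine Seeds → level 2.
Mink eats Spruce Grouse → level 3.
No prey of Mink is below level 2, so 3 is the minimum.

Trophic level 3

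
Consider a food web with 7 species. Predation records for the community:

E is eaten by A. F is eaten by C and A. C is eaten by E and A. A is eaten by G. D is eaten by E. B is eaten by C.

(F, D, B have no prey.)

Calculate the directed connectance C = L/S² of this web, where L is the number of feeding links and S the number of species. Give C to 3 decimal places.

C = 0.163

The web has S = 7 species and L = 8 feeding links.
C = L / S² = 8 / 49 = 0.1633 ≈ 0.163.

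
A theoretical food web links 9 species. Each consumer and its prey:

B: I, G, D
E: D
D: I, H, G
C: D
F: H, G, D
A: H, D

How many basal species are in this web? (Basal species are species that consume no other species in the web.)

Basal species (no prey listed): I, H, G.
Count: 3.

3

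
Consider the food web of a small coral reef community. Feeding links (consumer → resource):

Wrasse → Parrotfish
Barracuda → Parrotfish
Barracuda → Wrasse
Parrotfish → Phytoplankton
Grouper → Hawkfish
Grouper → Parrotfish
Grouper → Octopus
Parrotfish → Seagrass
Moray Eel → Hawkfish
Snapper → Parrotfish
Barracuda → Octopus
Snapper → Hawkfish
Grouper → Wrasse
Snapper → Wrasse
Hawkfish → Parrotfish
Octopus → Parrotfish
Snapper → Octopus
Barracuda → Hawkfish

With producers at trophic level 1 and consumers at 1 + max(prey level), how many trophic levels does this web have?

4

Producers (level 1): Phytoplankton, Seagrass.
Phytoplankton → Parrotfish → Hawkfish → Moray Eel gives Moray Eel level 4.
No species has a prey at level 4, so no species reaches level 5.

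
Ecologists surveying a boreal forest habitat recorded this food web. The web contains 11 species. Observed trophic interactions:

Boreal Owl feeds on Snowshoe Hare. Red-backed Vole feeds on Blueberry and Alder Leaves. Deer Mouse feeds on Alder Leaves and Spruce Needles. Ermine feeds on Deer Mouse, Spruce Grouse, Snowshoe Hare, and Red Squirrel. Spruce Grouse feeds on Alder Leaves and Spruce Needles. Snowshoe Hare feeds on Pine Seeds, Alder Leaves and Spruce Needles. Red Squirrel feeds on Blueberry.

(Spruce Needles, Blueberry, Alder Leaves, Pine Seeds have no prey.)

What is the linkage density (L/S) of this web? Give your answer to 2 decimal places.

L/S = 1.36

There are L = 15 links among S = 11 species.
L/S = 15/11 = 1.3636 ≈ 1.36.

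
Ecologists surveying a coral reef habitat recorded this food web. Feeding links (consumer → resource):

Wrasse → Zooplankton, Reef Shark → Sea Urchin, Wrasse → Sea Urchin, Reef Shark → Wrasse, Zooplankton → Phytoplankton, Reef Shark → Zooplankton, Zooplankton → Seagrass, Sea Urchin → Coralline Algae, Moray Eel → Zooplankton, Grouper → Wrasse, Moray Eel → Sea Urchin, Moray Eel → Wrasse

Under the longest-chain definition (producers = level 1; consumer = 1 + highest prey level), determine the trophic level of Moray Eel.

Trophic level 4

Phytoplankton is a producer → level 1.
Zooplankton eats Phytoplankton (level 1); other prey at levels: Seagrass 1 → level 2.
Wrasse eats Zooplankton (level 2); other prey at levels: Sea Urchin 2 → level 3.
Moray Eel eats Wrasse (level 3); other prey at levels: Zooplankton 2, Sea Urchin 2 → level 4.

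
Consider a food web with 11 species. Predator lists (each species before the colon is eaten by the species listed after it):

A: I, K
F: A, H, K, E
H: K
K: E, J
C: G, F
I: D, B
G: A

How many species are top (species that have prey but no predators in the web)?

Top species (has prey, but nothing eats it): E, J, D, B.
Count: 4.

4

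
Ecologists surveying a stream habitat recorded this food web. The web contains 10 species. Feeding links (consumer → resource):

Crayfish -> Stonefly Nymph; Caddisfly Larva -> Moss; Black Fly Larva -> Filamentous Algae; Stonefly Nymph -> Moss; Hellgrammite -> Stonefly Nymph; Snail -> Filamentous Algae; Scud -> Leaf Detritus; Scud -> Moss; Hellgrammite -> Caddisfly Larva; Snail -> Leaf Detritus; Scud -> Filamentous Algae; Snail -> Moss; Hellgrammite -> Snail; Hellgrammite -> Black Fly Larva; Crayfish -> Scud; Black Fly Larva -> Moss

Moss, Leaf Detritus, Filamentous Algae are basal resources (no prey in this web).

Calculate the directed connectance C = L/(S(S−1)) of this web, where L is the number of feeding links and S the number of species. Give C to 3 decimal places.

The web has S = 10 species and L = 16 feeding links.
C = L / (S(S−1)) = 16 / 90 = 0.1778 ≈ 0.178.

C = 0.178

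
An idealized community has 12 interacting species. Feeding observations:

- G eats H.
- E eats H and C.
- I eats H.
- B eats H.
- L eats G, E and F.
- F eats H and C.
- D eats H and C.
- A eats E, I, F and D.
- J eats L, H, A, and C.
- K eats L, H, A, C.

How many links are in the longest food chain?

3 links

One longest chain: C → F → A → J.
It has 4 species and 3 links.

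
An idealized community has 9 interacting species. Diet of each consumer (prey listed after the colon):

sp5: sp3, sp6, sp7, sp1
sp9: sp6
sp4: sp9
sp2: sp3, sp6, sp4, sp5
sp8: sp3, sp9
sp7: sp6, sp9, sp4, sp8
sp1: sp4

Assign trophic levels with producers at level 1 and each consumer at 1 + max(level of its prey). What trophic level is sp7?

sp6 is a producer → level 1.
sp9 eats sp6 → level 2.
sp4 eats sp9 → level 3.
sp7 eats sp4 (level 3); other prey at levels: sp6 1, sp9 2, sp8 3 → level 4.

Trophic level 4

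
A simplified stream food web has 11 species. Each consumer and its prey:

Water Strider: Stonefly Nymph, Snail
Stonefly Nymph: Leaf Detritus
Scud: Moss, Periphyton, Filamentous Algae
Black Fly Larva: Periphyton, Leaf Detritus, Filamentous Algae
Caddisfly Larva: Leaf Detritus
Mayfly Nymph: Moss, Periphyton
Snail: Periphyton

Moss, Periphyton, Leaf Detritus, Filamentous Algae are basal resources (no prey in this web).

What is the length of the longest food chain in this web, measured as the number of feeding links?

2 links

One longest chain: Periphyton → Snail → Water Strider.
It has 3 species and 2 links.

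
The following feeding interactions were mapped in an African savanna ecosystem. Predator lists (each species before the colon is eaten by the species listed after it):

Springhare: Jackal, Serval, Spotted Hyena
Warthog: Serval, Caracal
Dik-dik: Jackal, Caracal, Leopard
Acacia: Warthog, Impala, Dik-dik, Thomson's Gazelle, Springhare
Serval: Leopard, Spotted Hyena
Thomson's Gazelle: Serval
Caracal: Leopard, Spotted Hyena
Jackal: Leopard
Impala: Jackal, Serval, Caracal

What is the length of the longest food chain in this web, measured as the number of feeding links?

3 links

One longest chain: Acacia → Warthog → Caracal → Leopard.
It has 4 species and 3 links.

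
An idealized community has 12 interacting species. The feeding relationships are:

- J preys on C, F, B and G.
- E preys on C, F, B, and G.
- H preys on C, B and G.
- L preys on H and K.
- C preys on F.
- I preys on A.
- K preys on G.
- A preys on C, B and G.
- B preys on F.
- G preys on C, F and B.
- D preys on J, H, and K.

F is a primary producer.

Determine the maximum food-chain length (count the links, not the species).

4 links

One longest chain: F → C → G → A → I.
It has 5 species and 4 links.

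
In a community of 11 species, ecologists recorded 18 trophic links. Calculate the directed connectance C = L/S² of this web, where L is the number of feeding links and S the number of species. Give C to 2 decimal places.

The web has S = 11 species and L = 18 feeding links.
C = L / S² = 18 / 121 = 0.1488 ≈ 0.15.

C = 0.15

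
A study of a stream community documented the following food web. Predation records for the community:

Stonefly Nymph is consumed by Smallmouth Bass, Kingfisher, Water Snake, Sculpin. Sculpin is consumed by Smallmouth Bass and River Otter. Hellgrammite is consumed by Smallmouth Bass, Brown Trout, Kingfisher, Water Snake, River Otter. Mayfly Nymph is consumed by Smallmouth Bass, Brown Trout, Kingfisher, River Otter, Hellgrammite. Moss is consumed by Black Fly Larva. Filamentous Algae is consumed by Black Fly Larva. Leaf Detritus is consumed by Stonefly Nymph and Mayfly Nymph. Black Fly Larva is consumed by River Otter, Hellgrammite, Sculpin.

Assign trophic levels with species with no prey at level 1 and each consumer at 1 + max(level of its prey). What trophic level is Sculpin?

Trophic level 3

Leaf Detritus has no prey (basal) → level 1.
Stonefly Nymph eats Leaf Detritus → level 2.
Sculpin eats Stonefly Nymph (level 2); other prey at levels: Black Fly Larva 2 → level 3.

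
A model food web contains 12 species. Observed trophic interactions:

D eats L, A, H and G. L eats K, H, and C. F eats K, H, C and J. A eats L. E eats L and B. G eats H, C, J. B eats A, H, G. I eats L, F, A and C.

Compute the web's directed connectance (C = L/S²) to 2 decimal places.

C = 0.17

The web has S = 12 species and L = 24 feeding links.
C = L / S² = 24 / 144 = 0.1667 ≈ 0.17.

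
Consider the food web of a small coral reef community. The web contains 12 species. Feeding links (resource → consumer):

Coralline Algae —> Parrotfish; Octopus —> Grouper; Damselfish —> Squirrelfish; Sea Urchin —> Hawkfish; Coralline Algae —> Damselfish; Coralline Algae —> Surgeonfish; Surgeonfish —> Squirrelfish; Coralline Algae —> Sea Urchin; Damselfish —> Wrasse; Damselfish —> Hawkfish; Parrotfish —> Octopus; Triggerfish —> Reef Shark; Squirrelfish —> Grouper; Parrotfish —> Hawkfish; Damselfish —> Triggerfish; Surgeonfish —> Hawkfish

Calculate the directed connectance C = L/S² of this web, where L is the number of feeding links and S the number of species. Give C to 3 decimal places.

C = 0.111

The web has S = 12 species and L = 16 feeding links.
C = L / S² = 16 / 144 = 0.1111 ≈ 0.111.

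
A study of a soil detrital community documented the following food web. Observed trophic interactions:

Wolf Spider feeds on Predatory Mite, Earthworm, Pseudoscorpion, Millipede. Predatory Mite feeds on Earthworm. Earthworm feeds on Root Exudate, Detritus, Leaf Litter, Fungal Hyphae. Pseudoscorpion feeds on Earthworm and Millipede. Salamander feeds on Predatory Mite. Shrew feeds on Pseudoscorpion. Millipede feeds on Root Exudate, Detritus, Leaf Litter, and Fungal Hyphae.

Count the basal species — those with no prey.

4

Basal species (no prey listed): Leaf Litter, Detritus, Root Exudate, Fungal Hyphae.
Count: 4.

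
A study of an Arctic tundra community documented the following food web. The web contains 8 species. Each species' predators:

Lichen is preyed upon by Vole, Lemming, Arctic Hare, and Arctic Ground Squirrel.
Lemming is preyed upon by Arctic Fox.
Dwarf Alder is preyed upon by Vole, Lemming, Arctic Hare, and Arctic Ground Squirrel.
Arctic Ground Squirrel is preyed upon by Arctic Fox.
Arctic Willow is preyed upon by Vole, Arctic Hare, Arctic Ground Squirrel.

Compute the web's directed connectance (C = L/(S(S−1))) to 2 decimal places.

The web has S = 8 species and L = 13 feeding links.
C = L / (S(S−1)) = 13 / 56 = 0.2321 ≈ 0.23.

C = 0.23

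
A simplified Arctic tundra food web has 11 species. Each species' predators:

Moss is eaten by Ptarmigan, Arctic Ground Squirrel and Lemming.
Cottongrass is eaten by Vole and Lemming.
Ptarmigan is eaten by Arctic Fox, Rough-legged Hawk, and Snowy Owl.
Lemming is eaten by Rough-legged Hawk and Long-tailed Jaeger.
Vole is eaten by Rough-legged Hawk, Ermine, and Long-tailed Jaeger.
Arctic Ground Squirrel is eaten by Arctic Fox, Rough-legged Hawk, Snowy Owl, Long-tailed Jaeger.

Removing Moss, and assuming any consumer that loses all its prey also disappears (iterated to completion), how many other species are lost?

Remove Moss.
Round 1: Ptarmigan (all prey gone), Arctic Ground Squirrel (all prey gone) → extinct.
Round 2: Arctic Fox (all prey gone), Snowy Owl (all prey gone) → extinct.
No further losses. Total secondary extinctions: 4.

4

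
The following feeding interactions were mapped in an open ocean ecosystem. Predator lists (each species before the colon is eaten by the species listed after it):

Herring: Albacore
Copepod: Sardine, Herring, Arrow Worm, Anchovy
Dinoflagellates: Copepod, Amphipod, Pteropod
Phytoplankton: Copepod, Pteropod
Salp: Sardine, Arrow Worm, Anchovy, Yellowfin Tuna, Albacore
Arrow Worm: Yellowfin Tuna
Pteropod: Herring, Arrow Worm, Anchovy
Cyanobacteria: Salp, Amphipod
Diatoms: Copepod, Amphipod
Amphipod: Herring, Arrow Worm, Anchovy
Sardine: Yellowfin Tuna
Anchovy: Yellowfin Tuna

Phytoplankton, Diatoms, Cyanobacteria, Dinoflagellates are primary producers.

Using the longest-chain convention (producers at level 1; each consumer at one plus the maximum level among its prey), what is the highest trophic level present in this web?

4

Producers (level 1): Phytoplankton, Diatoms, Cyanobacteria, Dinoflagellates.
Phytoplankton → Copepod → Herring → Albacore gives Albacore level 4.
No species has a prey at level 4, so no species reaches level 5.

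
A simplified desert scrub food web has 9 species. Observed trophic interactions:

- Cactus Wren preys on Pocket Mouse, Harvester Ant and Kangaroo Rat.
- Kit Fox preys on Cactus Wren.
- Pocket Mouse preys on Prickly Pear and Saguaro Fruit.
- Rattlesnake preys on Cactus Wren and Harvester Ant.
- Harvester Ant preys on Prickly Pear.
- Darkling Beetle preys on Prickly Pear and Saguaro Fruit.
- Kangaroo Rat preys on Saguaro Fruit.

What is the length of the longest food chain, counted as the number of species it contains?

One longest chain: Prickly Pear → Harvester Ant → Cactus Wren → Kit Fox.
It has 4 species and 3 links.

4 species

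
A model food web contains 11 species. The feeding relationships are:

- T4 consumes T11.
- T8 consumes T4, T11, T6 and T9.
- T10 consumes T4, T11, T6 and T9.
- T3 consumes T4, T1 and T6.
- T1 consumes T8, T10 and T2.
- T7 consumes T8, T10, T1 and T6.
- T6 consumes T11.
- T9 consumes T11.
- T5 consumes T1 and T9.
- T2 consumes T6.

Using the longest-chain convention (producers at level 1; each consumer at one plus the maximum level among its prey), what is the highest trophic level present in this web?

Producers (level 1): T11.
T11 → T9 → T8 → T1 → T5 gives T5 level 5.
No species has a prey at level 5, so no species reaches level 6.

5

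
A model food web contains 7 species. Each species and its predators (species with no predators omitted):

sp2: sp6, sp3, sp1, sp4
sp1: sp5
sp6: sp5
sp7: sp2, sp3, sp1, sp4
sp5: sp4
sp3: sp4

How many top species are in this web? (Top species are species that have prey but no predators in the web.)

Top species (has prey, but nothing eats it): sp4.
Count: 1.

1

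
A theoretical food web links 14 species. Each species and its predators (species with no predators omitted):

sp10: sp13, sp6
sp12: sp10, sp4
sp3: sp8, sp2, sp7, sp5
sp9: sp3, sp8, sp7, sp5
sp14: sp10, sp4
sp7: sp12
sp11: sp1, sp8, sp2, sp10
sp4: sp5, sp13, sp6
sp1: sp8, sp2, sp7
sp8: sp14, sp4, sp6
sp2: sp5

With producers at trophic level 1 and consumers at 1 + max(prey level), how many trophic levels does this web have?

6

Producers (level 1): sp11, sp9.
sp11 → sp1 → sp7 → sp12 → sp10 → sp6 gives sp6 level 6.
No species has a prey at level 6, so no species reaches level 7.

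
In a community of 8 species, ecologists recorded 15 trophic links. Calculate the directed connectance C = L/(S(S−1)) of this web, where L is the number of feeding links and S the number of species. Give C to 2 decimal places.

C = 0.27

The web has S = 8 species and L = 15 feeding links.
C = L / (S(S−1)) = 15 / 56 = 0.2679 ≈ 0.27.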